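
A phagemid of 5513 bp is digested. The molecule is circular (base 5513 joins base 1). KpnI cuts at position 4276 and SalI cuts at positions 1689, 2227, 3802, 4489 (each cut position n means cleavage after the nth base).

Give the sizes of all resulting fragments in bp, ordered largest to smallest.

2713, 1575, 538, 474, 213 bp

Combined cut positions (sorted): 1689, 2227, 3802, 4276, 4489.
Circular molecule, 5 cuts → 5 fragments:
  2227 − 1689 = 538 bp
  3802 − 2227 = 1575 bp
  4276 − 3802 = 474 bp
  4489 − 4276 = 213 bp
  wrap: 5513 − 4489 + 1689 = 2713 bp
Sorted largest to smallest: 2713, 1575, 538, 474, 213 bp.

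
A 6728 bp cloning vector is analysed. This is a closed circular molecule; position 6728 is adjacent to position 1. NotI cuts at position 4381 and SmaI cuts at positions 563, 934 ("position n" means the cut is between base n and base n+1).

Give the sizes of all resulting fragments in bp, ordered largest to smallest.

3447, 2910, 371 bp

Combined cut positions (sorted): 563, 934, 4381.
Circular molecule, 3 cuts → 3 fragments:
  934 − 563 = 371 bp
  4381 − 934 = 3447 bp
  wrap: 6728 − 4381 + 563 = 2910 bp
Sorted largest to smallest: 3447, 2910, 371 bp.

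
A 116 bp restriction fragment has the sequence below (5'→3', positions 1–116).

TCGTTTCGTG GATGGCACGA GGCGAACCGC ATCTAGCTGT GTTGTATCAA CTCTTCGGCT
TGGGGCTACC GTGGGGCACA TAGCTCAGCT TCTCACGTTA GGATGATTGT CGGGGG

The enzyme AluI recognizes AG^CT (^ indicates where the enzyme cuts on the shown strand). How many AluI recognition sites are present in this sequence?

3

AGCT occurs starting at positions 35, 82, 87.
AluI cuts at 3 sites.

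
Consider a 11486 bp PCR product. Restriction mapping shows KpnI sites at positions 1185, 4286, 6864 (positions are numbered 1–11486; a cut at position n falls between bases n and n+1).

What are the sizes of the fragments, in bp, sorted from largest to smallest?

Linear molecule, 3 cuts → 4 fragments:
  1185 − 0 = 1185 bp
  4286 − 1185 = 3101 bp
  6864 − 4286 = 2578 bp
  11486 − 6864 = 4622 bp
Sorted largest to smallest: 4622, 3101, 2578, 1185 bp.

4622, 3101, 2578, 1185 bp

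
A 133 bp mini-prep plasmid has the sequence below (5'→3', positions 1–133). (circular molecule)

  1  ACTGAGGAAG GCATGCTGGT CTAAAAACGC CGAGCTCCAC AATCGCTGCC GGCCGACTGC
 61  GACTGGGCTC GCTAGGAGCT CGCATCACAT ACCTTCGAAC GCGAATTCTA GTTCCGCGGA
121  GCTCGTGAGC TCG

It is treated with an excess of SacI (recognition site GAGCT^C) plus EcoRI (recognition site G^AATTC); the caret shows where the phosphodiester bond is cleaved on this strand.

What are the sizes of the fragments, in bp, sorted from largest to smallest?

44, 38, 23, 20, 8 bp

SacI sites (GAGCTC) start at positions 32, 76, 119, 127.
SacI cuts after base 5 of each site (before the last base), so after positions 36, 80, 123, 131.
The EcoRI site (GAATTC) starts at position 103.
EcoRI cuts after the first base of each site, so after position 103.
Combined cut positions: 36, 80, 103, 123, 131.
Circular molecule, 5 cuts → 5 fragments:
  37–80 → 44 bp
  81–103 → 23 bp
  104–123 → 20 bp
  124–131 → 8 bp
  132–133 then 1–36 → 2 + 36 = 38 bp
Sorted largest to smallest: 44, 38, 23, 20, 8 bp.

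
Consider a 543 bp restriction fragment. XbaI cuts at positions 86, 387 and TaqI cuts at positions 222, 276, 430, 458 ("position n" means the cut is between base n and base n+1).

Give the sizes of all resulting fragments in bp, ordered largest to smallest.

Combined cut positions (sorted): 86, 222, 276, 387, 430, 458.
Linear molecule, 6 cuts → 7 fragments:
  86 − 0 = 86 bp
  222 − 86 = 136 bp
  276 − 222 = 54 bp
  387 − 276 = 111 bp
  430 − 387 = 43 bp
  458 − 430 = 28 bp
  543 − 458 = 85 bp
Sorted largest to smallest: 136, 111, 86, 85, 54, 43, 28 bp.

136, 111, 86, 85, 54, 43, 28 bp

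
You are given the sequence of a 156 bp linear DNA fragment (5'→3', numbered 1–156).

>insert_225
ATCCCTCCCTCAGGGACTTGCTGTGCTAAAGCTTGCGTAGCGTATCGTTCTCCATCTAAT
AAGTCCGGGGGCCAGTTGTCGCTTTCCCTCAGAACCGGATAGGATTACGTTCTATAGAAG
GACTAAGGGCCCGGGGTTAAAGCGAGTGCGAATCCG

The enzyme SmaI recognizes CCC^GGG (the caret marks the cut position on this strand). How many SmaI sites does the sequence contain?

1

CCCGGG occurs starting at position 130.
SmaI cuts at 1 site.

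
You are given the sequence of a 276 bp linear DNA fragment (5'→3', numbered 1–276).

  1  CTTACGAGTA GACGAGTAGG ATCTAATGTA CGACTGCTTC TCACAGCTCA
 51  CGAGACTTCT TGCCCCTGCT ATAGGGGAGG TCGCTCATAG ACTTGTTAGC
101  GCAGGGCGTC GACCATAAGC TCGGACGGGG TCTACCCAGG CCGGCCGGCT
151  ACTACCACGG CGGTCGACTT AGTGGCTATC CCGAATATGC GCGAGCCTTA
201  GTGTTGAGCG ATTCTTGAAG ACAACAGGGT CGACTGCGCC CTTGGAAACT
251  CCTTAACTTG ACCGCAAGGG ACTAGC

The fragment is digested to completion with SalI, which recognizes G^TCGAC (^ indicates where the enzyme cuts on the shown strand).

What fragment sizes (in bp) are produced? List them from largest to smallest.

108, 66, 55, 47 bp

SalI sites (GTCGAC) start at positions 108, 163, 229.
SalI cuts after the first base of each site, so after positions 108, 163, 229.
Linear molecule, 3 cuts → 4 fragments:
  1–108 → 108 bp
  109–163 → 55 bp
  164–229 → 66 bp
  230–276 → 47 bp
Sorted largest to smallest: 108, 66, 55, 47 bp.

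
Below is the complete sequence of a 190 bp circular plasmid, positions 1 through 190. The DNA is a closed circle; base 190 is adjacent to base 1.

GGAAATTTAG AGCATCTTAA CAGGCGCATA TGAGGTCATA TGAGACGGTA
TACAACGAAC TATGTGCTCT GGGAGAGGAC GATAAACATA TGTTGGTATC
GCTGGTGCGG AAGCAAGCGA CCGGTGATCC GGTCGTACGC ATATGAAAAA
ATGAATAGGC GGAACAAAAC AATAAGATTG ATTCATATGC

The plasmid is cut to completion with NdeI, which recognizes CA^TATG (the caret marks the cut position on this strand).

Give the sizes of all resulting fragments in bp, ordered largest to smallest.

NdeI sites (CATATG) start at positions 27, 37, 87, 140, 184.
NdeI cuts after base 2 of each site, so after positions 28, 38, 88, 141, 185.
Circular molecule, 5 cuts → 5 fragments:
  29–38 → 10 bp
  39–88 → 50 bp
  89–141 → 53 bp
  142–185 → 44 bp
  186–190 then 1–28 → 5 + 28 = 33 bp
Sorted largest to smallest: 53, 50, 44, 33, 10 bp.

53, 50, 44, 33, 10 bp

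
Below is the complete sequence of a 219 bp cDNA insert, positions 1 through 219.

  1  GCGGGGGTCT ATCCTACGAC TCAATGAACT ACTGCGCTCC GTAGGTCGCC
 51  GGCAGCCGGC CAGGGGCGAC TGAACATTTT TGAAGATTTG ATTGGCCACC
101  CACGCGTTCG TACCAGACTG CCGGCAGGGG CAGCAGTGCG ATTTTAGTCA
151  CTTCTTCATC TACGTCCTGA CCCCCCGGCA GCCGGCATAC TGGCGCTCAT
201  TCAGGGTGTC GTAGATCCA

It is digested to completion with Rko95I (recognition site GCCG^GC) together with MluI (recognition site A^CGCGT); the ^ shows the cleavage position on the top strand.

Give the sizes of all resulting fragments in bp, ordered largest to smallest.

Rko95I sites (GCCGGC) start at positions 48, 55, 120, 181.
Rko95I cuts after base 4 of each site, so after positions 51, 58, 123, 184.
The MluI site (ACGCGT) starts at position 102.
MluI cuts after the first base of each site, so after position 102.
Combined cut positions: 51, 58, 102, 123, 184.
Linear molecule, 5 cuts → 6 fragments:
  1–51 → 51 bp
  52–58 → 7 bp
  59–102 → 44 bp
  103–123 → 21 bp
  124–184 → 61 bp
  185–219 → 35 bp
Sorted largest to smallest: 61, 51, 44, 35, 21, 7 bp.

61, 51, 44, 35, 21, 7 bp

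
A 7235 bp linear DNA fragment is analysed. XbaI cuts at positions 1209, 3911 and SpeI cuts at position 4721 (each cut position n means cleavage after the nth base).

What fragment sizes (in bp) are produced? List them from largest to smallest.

2702, 2514, 1209, 810 bp

Combined cut positions (sorted): 1209, 3911, 4721.
Linear molecule, 3 cuts → 4 fragments:
  1209 − 0 = 1209 bp
  3911 − 1209 = 2702 bp
  4721 − 3911 = 810 bp
  7235 − 4721 = 2514 bp
Sorted largest to smallest: 2702, 2514, 1209, 810 bp.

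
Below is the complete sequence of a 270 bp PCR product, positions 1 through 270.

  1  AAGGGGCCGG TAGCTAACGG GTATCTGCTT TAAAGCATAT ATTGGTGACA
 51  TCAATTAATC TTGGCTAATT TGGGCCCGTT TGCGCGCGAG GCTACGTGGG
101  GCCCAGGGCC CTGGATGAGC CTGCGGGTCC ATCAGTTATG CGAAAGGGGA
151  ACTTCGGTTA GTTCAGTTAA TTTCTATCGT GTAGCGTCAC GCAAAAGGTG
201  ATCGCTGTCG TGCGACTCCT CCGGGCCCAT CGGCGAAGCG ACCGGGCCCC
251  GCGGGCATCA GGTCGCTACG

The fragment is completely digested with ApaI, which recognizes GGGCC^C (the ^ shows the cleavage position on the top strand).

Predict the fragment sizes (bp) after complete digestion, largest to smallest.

117, 76, 27, 22, 21, 7 bp

ApaI sites (GGGCCC) start at positions 72, 99, 106, 223, 244.
ApaI cuts after base 5 of each site (before the last base), so after positions 76, 103, 110, 227, 248.
Linear molecule, 5 cuts → 6 fragments:
  1–76 → 76 bp
  77–103 → 27 bp
  104–110 → 7 bp
  111–227 → 117 bp
  228–248 → 21 bp
  249–270 → 22 bp
Sorted largest to smallest: 117, 76, 27, 22, 21, 7 bp.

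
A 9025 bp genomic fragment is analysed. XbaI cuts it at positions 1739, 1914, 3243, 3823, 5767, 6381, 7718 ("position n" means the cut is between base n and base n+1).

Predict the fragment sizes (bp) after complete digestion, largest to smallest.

1944, 1739, 1337, 1329, 1307, 614, 580, 175 bp

Linear molecule, 7 cuts → 8 fragments:
  1739 − 0 = 1739 bp
  1914 − 1739 = 175 bp
  3243 − 1914 = 1329 bp
  3823 − 3243 = 580 bp
  5767 − 3823 = 1944 bp
  6381 − 5767 = 614 bp
  7718 − 6381 = 1337 bp
  9025 − 7718 = 1307 bp
Sorted largest to smallest: 1944, 1739, 1337, 1329, 1307, 614, 580, 175 bp.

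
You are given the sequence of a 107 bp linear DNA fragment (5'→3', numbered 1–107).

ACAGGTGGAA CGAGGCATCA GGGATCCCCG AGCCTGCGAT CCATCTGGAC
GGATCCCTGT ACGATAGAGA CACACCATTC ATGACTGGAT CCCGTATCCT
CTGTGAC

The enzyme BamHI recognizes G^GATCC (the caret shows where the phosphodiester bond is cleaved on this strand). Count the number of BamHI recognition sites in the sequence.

3

GGATCC occurs starting at positions 22, 51, 87.
BamHI cuts at 3 sites.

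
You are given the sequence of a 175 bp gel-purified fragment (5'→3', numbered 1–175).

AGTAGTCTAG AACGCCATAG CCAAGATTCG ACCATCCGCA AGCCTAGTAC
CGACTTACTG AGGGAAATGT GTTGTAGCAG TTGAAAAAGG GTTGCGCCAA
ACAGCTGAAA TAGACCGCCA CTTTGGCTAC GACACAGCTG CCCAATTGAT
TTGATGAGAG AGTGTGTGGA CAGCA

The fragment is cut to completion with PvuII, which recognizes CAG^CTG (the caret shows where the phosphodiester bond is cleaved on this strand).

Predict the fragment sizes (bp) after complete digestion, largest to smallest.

104, 38, 33 bp

PvuII sites (CAGCTG) start at positions 102, 135.
PvuII cuts after base 3 of each site, so after positions 104, 137.
Linear molecule, 2 cuts → 3 fragments:
  1–104 → 104 bp
  105–137 → 33 bp
  138–175 → 38 bp
Sorted largest to smallest: 104, 38, 33 bp.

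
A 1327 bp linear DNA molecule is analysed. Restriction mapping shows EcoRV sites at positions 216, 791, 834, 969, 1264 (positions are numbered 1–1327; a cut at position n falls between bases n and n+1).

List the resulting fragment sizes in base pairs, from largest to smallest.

Linear molecule, 5 cuts → 6 fragments:
  216 − 0 = 216 bp
  791 − 216 = 575 bp
  834 − 791 = 43 bp
  969 − 834 = 135 bp
  1264 − 969 = 295 bp
  1327 − 1264 = 63 bp
Sorted largest to smallest: 575, 295, 216, 135, 63, 43 bp.

575, 295, 216, 135, 63, 43 bp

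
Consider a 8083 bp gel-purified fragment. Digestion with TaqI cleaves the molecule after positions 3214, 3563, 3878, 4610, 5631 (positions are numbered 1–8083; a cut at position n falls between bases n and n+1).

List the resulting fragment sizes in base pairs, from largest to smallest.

Linear molecule, 5 cuts → 6 fragments:
  3214 − 0 = 3214 bp
  3563 − 3214 = 349 bp
  3878 − 3563 = 315 bp
  4610 − 3878 = 732 bp
  5631 − 4610 = 1021 bp
  8083 − 5631 = 2452 bp
Sorted largest to smallest: 3214, 2452, 1021, 732, 349, 315 bp.

3214, 2452, 1021, 732, 349, 315 bp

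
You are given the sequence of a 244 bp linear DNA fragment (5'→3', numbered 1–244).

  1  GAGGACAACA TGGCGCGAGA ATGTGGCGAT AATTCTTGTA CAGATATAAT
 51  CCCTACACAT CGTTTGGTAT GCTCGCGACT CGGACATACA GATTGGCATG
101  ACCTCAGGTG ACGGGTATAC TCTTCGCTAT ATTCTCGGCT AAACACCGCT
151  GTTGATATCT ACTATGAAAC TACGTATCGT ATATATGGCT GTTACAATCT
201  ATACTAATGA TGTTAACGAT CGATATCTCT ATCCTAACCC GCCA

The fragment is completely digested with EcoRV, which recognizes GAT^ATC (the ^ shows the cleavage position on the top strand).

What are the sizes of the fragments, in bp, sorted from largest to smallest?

EcoRV sites (GATATC) start at positions 154, 222.
EcoRV cuts after base 3 of each site, so after positions 156, 224.
Linear molecule, 2 cuts → 3 fragments:
  1–156 → 156 bp
  157–224 → 68 bp
  225–244 → 20 bp
Sorted largest to smallest: 156, 68, 20 bp.

156, 68, 20 bp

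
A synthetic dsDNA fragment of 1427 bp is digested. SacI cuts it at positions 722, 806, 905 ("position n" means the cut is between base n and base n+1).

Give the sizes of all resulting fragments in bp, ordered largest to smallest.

722, 522, 99, 84 bp

Linear molecule, 3 cuts → 4 fragments:
  722 − 0 = 722 bp
  806 − 722 = 84 bp
  905 − 806 = 99 bp
  1427 − 905 = 522 bp
Sorted largest to smallest: 722, 522, 99, 84 bp.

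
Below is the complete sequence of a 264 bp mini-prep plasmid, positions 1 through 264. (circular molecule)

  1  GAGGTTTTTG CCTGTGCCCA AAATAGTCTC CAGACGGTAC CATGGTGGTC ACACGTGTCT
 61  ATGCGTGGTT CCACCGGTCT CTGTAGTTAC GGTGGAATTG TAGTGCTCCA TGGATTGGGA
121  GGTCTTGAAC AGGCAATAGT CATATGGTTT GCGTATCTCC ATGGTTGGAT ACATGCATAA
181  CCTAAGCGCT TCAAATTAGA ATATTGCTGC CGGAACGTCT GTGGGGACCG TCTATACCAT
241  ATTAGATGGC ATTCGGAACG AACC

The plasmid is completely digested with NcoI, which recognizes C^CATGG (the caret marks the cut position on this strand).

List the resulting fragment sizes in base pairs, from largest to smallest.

NcoI sites (CCATGG) start at positions 40, 108, 159.
NcoI cuts after the first base of each site, so after positions 40, 108, 159.
Circular molecule, 3 cuts → 3 fragments:
  41–108 → 68 bp
  109–159 → 51 bp
  160–264 then 1–40 → 105 + 40 = 145 bp
Sorted largest to smallest: 145, 68, 51 bp.

145, 68, 51 bp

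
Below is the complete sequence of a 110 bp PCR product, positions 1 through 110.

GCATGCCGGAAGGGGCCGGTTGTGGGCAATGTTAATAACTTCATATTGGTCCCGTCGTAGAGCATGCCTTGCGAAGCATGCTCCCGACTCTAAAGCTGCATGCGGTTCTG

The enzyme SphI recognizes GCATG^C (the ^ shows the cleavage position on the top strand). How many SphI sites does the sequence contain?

GCATGC occurs starting at positions 1, 62, 76, 98.
SphI cuts at 4 sites.

4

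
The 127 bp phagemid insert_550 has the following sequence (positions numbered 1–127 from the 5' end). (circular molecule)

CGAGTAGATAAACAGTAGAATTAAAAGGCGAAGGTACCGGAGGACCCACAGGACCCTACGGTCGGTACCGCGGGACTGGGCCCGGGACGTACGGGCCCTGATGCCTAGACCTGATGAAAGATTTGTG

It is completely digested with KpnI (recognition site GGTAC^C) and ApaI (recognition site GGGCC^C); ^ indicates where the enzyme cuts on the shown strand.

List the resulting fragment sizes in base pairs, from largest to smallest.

67, 31, 15, 14 bp

KpnI sites (GGTACC) start at positions 33, 64.
KpnI cuts after base 5 of each site (before the last base), so after positions 37, 68.
ApaI sites (GGGCCC) start at positions 78, 93.
ApaI cuts after base 5 of each site (before the last base), so after positions 82, 97.
Combined cut positions: 37, 68, 82, 97.
Circular molecule, 4 cuts → 4 fragments:
  38–68 → 31 bp
  69–82 → 14 bp
  83–97 → 15 bp
  98–127 then 1–37 → 30 + 37 = 67 bp
Sorted largest to smallest: 67, 31, 15, 14 bp.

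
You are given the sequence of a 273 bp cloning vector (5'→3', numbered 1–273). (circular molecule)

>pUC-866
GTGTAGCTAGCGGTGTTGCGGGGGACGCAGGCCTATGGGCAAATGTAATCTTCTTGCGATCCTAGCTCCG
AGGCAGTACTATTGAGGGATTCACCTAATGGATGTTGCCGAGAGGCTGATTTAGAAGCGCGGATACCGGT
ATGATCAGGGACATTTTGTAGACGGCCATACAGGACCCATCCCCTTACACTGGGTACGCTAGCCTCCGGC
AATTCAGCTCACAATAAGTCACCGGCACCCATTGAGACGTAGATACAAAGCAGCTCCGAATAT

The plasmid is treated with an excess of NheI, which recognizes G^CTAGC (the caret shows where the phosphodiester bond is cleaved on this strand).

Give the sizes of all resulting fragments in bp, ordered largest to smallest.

192, 81 bp

NheI sites (GCTAGC) start at positions 6, 198.
NheI cuts after the first base of each site, so after positions 6, 198.
Circular molecule, 2 cuts → 2 fragments:
  7–198 → 192 bp
  199–273 then 1–6 → 75 + 6 = 81 bp
Sorted largest to smallest: 192, 81 bp.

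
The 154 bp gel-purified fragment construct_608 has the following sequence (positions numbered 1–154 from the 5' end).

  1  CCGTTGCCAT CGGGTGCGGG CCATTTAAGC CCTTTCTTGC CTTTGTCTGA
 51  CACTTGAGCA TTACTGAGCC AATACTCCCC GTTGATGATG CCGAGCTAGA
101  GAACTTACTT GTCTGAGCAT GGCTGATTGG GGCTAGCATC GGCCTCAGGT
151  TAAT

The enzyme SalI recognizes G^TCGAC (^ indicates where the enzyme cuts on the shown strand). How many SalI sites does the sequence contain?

0

No occurrence of GTCGAC is present in the sequence.
SalI does not cut: 0 sites.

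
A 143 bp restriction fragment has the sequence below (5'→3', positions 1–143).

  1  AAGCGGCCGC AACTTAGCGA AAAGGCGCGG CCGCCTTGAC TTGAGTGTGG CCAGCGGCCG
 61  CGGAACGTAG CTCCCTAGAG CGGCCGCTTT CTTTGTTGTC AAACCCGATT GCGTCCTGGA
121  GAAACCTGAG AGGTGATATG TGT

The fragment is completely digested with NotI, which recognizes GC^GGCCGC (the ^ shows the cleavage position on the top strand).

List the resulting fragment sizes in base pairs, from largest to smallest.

62, 27, 26, 24, 4 bp

NotI sites (GCGGCCGC) start at positions 3, 27, 54, 80.
NotI cuts after base 2 of each site, so after positions 4, 28, 55, 81.
Linear molecule, 4 cuts → 5 fragments:
  1–4 → 4 bp
  5–28 → 24 bp
  29–55 → 27 bp
  56–81 → 26 bp
  82–143 → 62 bp
Sorted largest to smallest: 62, 27, 26, 24, 4 bp.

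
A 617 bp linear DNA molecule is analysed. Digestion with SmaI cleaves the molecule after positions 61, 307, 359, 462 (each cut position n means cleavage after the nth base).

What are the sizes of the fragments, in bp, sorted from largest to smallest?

Linear molecule, 4 cuts → 5 fragments:
  61 − 0 = 61 bp
  307 − 61 = 246 bp
  359 − 307 = 52 bp
  462 − 359 = 103 bp
  617 − 462 = 155 bp
Sorted largest to smallest: 246, 155, 103, 61, 52 bp.

246, 155, 103, 61, 52 bp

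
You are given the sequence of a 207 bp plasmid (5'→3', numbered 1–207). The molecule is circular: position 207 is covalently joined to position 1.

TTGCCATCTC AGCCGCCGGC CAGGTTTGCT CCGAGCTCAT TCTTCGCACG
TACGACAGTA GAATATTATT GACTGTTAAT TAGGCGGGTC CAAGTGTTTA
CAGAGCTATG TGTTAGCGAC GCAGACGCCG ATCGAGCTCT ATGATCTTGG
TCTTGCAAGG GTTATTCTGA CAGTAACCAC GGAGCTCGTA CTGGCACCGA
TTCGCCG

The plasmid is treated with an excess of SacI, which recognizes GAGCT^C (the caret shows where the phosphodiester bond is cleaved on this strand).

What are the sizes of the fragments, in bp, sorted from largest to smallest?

101, 58, 48 bp

SacI sites (GAGCTC) start at positions 33, 134, 182.
SacI cuts after base 5 of each site (before the last base), so after positions 37, 138, 186.
Circular molecule, 3 cuts → 3 fragments:
  38–138 → 101 bp
  139–186 → 48 bp
  187–207 then 1–37 → 21 + 37 = 58 bp
Sorted largest to smallest: 101, 58, 48 bp.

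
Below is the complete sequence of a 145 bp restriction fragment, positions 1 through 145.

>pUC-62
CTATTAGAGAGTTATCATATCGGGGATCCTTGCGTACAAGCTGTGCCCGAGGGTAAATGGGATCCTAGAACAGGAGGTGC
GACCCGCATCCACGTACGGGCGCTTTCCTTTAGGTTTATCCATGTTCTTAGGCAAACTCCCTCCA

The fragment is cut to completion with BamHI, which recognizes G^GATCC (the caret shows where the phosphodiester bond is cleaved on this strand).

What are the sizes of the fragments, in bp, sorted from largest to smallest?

BamHI sites (GGATCC) start at positions 24, 60.
BamHI cuts after the first base of each site, so after positions 24, 60.
Linear molecule, 2 cuts → 3 fragments:
  1–24 → 24 bp
  25–60 → 36 bp
  61–145 → 85 bp
Sorted largest to smallest: 85, 36, 24 bp.

85, 36, 24 bp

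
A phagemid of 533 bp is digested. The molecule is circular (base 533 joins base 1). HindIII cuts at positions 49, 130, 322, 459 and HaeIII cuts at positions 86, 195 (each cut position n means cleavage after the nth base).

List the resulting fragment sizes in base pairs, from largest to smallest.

Combined cut positions (sorted): 49, 86, 130, 195, 322, 459.
Circular molecule, 6 cuts → 6 fragments:
  86 − 49 = 37 bp
  130 − 86 = 44 bp
  195 − 130 = 65 bp
  322 − 195 = 127 bp
  459 − 322 = 137 bp
  wrap: 533 − 459 + 49 = 123 bp
Sorted largest to smallest: 137, 127, 123, 65, 44, 37 bp.

137, 127, 123, 65, 44, 37 bp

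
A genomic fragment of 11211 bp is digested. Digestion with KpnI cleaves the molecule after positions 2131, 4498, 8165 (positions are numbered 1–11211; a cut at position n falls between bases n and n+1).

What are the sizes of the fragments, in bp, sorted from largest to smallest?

3667, 3046, 2367, 2131 bp

Linear molecule, 3 cuts → 4 fragments:
  2131 − 0 = 2131 bp
  4498 − 2131 = 2367 bp
  8165 − 4498 = 3667 bp
  11211 − 8165 = 3046 bp
Sorted largest to smallest: 3667, 3046, 2367, 2131 bp.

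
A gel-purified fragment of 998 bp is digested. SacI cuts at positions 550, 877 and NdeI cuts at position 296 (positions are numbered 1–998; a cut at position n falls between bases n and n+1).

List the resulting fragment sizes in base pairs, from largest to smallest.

Combined cut positions (sorted): 296, 550, 877.
Linear molecule, 3 cuts → 4 fragments:
  296 − 0 = 296 bp
  550 − 296 = 254 bp
  877 − 550 = 327 bp
  998 − 877 = 121 bp
Sorted largest to smallest: 327, 296, 254, 121 bp.

327, 296, 254, 121 bp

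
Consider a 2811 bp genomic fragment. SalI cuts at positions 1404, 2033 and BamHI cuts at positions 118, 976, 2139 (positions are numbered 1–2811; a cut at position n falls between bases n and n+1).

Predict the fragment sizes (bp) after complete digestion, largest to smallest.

858, 672, 629, 428, 118, 106 bp

Combined cut positions (sorted): 118, 976, 1404, 2033, 2139.
Linear molecule, 5 cuts → 6 fragments:
  118 − 0 = 118 bp
  976 − 118 = 858 bp
  1404 − 976 = 428 bp
  2033 − 1404 = 629 bp
  2139 − 2033 = 106 bp
  2811 − 2139 = 672 bp
Sorted largest to smallest: 858, 672, 629, 428, 118, 106 bp.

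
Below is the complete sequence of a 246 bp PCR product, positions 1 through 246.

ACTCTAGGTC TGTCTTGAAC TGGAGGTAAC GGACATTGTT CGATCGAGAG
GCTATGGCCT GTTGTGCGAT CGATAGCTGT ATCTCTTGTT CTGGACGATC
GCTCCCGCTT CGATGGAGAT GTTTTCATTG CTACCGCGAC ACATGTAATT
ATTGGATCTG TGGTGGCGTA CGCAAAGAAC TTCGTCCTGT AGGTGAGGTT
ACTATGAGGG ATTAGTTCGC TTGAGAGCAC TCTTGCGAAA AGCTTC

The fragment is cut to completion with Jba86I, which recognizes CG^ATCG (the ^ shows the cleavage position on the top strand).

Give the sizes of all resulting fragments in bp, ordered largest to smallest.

Jba86I sites (CGATCG) start at positions 41, 67, 96.
Jba86I cuts after base 2 of each site, so after positions 42, 68, 97.
Linear molecule, 3 cuts → 4 fragments:
  1–42 → 42 bp
  43–68 → 26 bp
  69–97 → 29 bp
  98–246 → 149 bp
Sorted largest to smallest: 149, 42, 29, 26 bp.

149, 42, 29, 26 bp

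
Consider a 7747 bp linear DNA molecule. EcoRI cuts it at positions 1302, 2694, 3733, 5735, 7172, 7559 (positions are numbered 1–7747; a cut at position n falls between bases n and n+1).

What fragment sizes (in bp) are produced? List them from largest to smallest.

2002, 1437, 1392, 1302, 1039, 387, 188 bp

Linear molecule, 6 cuts → 7 fragments:
  1302 − 0 = 1302 bp
  2694 − 1302 = 1392 bp
  3733 − 2694 = 1039 bp
  5735 − 3733 = 2002 bp
  7172 − 5735 = 1437 bp
  7559 − 7172 = 387 bp
  7747 − 7559 = 188 bp
Sorted largest to smallest: 2002, 1437, 1392, 1302, 1039, 387, 188 bp.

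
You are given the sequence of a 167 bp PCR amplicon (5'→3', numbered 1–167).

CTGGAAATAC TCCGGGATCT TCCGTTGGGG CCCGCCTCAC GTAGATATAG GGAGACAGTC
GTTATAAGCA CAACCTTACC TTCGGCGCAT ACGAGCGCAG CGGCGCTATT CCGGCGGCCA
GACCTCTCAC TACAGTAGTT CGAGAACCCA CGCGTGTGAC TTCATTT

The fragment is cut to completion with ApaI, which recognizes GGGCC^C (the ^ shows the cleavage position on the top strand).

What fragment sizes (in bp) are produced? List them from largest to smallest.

The ApaI site (GGGCCC) starts at position 28.
ApaI cuts after base 5 of each site (before the last base), so after position 32.
Linear molecule, 1 cut → 2 fragments:
  1–32 → 32 bp
  33–167 → 135 bp
Sorted largest to smallest: 135, 32 bp.

135, 32 bp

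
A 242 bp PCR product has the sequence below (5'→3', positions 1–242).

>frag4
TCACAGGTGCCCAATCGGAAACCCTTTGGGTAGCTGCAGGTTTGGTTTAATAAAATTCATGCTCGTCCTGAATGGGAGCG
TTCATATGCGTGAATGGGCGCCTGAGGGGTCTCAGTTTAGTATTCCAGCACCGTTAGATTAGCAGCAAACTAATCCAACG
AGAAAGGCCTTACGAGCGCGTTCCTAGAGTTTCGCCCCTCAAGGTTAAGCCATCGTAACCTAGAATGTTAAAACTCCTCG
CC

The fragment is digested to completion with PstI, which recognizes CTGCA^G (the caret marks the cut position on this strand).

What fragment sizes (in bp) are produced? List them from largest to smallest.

The PstI site (CTGCAG) starts at position 34.
PstI cuts after base 5 of each site (before the last base), so after position 38.
Linear molecule, 1 cut → 2 fragments:
  1–38 → 38 bp
  39–242 → 204 bp
Sorted largest to smallest: 204, 38 bp.

204, 38 bp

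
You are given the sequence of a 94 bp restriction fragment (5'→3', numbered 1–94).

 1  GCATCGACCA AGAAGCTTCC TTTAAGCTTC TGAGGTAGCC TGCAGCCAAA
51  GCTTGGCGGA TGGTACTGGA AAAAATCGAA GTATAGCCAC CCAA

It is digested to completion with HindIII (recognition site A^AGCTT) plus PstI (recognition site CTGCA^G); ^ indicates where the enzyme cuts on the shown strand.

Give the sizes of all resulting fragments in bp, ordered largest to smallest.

HindIII sites (AAGCTT) start at positions 13, 24, 49.
HindIII cuts after the first base of each site, so after positions 13, 24, 49.
The PstI site (CTGCAG) starts at position 40.
PstI cuts after base 5 of each site (before the last base), so after position 44.
Combined cut positions: 13, 24, 44, 49.
Linear molecule, 4 cuts → 5 fragments:
  1–13 → 13 bp
  14–24 → 11 bp
  25–44 → 20 bp
  45–49 → 5 bp
  50–94 → 45 bp
Sorted largest to smallest: 45, 20, 13, 11, 5 bp.

45, 20, 13, 11, 5 bp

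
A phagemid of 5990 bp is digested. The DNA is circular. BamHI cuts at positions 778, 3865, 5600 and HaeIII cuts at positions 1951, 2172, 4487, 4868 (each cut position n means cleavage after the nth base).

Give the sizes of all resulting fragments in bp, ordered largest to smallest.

Combined cut positions (sorted): 778, 1951, 2172, 3865, 4487, 4868, 5600.
Circular molecule, 7 cuts → 7 fragments:
  1951 − 778 = 1173 bp
  2172 − 1951 = 221 bp
  3865 − 2172 = 1693 bp
  4487 − 3865 = 622 bp
  4868 − 4487 = 381 bp
  5600 − 4868 = 732 bp
  wrap: 5990 − 5600 + 778 = 1168 bp
Sorted largest to smallest: 1693, 1173, 1168, 732, 622, 381, 221 bp.

1693, 1173, 1168, 732, 622, 381, 221 bp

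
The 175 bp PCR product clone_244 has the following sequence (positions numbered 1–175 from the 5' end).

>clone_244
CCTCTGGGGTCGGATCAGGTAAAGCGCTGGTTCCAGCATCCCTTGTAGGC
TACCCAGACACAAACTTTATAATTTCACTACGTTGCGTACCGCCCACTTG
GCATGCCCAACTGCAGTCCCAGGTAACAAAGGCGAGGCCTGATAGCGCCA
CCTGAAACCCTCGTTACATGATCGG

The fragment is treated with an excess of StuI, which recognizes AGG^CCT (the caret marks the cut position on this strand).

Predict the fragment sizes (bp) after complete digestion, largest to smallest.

137, 38 bp

The StuI site (AGGCCT) starts at position 135.
StuI cuts after base 3 of each site, so after position 137.
Linear molecule, 1 cut → 2 fragments:
  1–137 → 137 bp
  138–175 → 38 bp
Sorted largest to smallest: 137, 38 bp.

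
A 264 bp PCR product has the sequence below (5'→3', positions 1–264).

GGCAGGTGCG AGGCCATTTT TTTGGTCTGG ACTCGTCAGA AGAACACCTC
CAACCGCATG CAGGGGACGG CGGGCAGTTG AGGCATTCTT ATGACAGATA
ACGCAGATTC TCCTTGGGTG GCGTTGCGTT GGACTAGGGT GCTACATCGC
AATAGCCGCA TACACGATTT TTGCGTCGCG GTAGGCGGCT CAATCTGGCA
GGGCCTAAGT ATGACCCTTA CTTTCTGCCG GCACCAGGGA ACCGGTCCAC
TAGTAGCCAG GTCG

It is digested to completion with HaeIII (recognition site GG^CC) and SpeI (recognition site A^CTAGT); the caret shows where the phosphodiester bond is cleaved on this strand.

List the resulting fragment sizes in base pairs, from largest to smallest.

190, 46, 15, 13 bp

HaeIII sites (GGCC) start at positions 12, 202.
HaeIII cuts after base 2 of each site, so after positions 13, 203.
The SpeI site (ACTAGT) starts at position 249.
SpeI cuts after the first base of each site, so after position 249.
Combined cut positions: 13, 203, 249.
Linear molecule, 3 cuts → 4 fragments:
  1–13 → 13 bp
  14–203 → 190 bp
  204–249 → 46 bp
  250–264 → 15 bp
Sorted largest to smallest: 190, 46, 15, 13 bp.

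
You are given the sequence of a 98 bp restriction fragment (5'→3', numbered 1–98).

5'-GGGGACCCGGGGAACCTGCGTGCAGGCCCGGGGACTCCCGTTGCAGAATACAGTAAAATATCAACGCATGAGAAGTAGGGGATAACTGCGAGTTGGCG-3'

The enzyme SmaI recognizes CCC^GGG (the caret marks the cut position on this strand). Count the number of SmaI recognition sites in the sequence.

2

CCCGGG occurs starting at positions 6, 27.
SmaI cuts at 2 sites.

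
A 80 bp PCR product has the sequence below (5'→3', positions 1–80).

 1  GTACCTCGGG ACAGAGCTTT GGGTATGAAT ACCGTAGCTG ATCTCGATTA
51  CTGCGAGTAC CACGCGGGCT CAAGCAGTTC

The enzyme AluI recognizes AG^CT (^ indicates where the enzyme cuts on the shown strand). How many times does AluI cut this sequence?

AGCT occurs starting at positions 15, 36.
AluI cuts at 2 sites.

2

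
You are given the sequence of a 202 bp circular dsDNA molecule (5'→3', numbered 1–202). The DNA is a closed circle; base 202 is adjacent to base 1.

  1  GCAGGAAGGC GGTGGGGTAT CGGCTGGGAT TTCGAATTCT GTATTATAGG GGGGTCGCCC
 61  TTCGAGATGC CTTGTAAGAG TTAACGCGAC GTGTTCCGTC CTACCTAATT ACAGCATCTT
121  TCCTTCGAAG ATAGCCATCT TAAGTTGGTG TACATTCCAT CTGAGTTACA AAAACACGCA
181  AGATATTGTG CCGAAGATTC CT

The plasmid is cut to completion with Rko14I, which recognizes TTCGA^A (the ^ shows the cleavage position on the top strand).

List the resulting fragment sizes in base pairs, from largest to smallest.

109, 93 bp

Rko14I sites (TTCGAA) start at positions 31, 124.
Rko14I cuts after base 5 of each site (before the last base), so after positions 35, 128.
Circular molecule, 2 cuts → 2 fragments:
  36–128 → 93 bp
  129–202 then 1–35 → 74 + 35 = 109 bp
Sorted largest to smallest: 109, 93 bp.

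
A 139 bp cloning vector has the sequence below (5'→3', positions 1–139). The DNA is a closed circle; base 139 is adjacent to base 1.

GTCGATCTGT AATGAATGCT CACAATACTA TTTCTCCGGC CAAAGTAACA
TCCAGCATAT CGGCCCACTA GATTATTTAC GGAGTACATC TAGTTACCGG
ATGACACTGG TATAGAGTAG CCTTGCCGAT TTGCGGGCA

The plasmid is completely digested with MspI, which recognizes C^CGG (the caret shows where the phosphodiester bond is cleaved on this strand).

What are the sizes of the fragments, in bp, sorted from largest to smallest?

78, 61 bp

MspI sites (CCGG) start at positions 36, 97.
MspI cuts after the first base of each site, so after positions 36, 97.
Circular molecule, 2 cuts → 2 fragments:
  37–97 → 61 bp
  98–139 then 1–36 → 42 + 36 = 78 bp
Sorted largest to smallest: 78, 61 bp.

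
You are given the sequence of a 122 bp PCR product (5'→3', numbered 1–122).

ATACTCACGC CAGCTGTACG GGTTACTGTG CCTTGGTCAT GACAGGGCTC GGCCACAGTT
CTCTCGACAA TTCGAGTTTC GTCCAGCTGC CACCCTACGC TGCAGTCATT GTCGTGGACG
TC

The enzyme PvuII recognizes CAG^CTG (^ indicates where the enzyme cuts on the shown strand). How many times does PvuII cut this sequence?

CAGCTG occurs starting at positions 11, 84.
PvuII cuts at 2 sites.

2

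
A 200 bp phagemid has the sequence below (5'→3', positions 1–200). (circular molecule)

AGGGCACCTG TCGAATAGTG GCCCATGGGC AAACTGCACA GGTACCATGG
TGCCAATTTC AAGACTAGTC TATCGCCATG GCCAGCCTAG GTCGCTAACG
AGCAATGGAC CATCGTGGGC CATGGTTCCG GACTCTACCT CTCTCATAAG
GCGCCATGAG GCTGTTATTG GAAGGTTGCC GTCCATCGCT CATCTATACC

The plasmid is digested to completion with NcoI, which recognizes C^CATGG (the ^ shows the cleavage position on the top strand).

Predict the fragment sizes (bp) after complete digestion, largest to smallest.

103, 44, 31, 22 bp

NcoI sites (CCATGG) start at positions 23, 45, 76, 120.
NcoI cuts after the first base of each site, so after positions 23, 45, 76, 120.
Circular molecule, 4 cuts → 4 fragments:
  24–45 → 22 bp
  46–76 → 31 bp
  77–120 → 44 bp
  121–200 then 1–23 → 80 + 23 = 103 bp
Sorted largest to smallest: 103, 44, 31, 22 bp.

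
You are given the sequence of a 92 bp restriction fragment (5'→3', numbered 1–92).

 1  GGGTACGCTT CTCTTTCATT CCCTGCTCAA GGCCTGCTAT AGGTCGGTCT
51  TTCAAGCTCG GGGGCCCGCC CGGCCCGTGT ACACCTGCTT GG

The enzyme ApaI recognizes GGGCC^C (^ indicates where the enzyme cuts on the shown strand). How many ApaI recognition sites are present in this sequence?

GGGCCC occurs starting at position 62.
ApaI cuts at 1 site.

1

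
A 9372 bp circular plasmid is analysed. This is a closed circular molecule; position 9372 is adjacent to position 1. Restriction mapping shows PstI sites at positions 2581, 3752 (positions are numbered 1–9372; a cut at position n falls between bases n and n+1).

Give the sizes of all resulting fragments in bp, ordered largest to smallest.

Circular molecule, 2 cuts → 2 fragments:
  3752 − 2581 = 1171 bp
  wrap: 9372 − 3752 + 2581 = 8201 bp
Sorted largest to smallest: 8201, 1171 bp.

8201, 1171 bp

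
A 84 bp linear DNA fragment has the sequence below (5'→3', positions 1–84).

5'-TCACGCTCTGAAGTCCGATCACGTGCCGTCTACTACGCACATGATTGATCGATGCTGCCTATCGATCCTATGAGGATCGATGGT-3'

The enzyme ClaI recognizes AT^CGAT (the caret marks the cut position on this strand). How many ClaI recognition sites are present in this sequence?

ATCGAT occurs starting at positions 48, 61, 76.
ClaI cuts at 3 sites.

3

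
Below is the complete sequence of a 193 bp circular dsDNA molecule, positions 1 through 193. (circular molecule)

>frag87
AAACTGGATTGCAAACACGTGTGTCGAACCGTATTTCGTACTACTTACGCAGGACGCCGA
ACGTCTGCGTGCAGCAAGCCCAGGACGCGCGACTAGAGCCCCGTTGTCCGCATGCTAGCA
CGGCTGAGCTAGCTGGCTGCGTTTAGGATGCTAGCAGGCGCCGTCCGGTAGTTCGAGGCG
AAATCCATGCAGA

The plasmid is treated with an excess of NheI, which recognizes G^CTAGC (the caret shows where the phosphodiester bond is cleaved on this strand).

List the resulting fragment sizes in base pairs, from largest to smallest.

NheI sites (GCTAGC) start at positions 114, 128, 150.
NheI cuts after the first base of each site, so after positions 114, 128, 150.
Circular molecule, 3 cuts → 3 fragments:
  115–128 → 14 bp
  129–150 → 22 bp
  151–193 then 1–114 → 43 + 114 = 157 bp
Sorted largest to smallest: 157, 22, 14 bp.

157, 22, 14 bp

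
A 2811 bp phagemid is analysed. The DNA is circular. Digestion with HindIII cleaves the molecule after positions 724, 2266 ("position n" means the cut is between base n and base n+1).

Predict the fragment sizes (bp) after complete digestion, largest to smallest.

Circular molecule, 2 cuts → 2 fragments:
  2266 − 724 = 1542 bp
  wrap: 2811 − 2266 + 724 = 1269 bp
Sorted largest to smallest: 1542, 1269 bp.

1542, 1269 bp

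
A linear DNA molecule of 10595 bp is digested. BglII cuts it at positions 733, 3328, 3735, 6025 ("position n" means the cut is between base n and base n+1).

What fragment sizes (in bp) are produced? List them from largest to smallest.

4570, 2595, 2290, 733, 407 bp

Linear molecule, 4 cuts → 5 fragments:
  733 − 0 = 733 bp
  3328 − 733 = 2595 bp
  3735 − 3328 = 407 bp
  6025 − 3735 = 2290 bp
  10595 − 6025 = 4570 bp
Sorted largest to smallest: 4570, 2595, 2290, 733, 407 bp.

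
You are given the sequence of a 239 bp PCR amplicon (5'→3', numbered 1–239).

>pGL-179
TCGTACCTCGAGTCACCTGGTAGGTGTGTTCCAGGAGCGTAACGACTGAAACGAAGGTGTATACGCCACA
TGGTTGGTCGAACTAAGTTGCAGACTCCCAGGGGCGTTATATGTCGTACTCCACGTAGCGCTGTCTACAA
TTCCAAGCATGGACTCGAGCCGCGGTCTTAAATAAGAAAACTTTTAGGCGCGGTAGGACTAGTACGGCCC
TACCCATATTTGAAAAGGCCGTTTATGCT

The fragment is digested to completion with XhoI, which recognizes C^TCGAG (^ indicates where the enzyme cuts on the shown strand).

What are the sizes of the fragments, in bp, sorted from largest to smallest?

XhoI sites (CTCGAG) start at positions 7, 154.
XhoI cuts after the first base of each site, so after positions 7, 154.
Linear molecule, 2 cuts → 3 fragments:
  1–7 → 7 bp
  8–154 → 147 bp
  155–239 → 85 bp
Sorted largest to smallest: 147, 85, 7 bp.

147, 85, 7 bp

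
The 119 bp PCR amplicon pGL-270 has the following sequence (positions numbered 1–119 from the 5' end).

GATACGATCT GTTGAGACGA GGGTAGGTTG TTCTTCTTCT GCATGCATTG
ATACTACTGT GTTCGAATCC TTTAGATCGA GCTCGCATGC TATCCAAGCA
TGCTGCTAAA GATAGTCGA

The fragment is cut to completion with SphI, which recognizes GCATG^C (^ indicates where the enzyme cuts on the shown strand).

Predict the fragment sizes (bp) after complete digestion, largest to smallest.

45, 44, 17, 13 bp

SphI sites (GCATGC) start at positions 41, 85, 98.
SphI cuts after base 5 of each site (before the last base), so after positions 45, 89, 102.
Linear molecule, 3 cuts → 4 fragments:
  1–45 → 45 bp
  46–89 → 44 bp
  90–102 → 13 bp
  103–119 → 17 bp
Sorted largest to smallest: 45, 44, 17, 13 bp.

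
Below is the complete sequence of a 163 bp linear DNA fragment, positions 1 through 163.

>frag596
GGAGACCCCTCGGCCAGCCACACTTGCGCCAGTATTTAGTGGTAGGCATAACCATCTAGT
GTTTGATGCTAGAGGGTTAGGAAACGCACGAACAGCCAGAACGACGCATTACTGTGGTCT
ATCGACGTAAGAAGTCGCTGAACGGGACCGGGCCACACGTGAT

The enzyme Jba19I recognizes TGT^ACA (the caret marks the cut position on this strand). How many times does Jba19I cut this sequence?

No occurrence of TGTACA is present in the sequence.
Jba19I does not cut: 0 sites.

0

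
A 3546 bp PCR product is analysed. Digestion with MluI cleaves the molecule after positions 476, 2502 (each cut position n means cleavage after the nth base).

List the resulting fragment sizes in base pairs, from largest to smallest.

Linear molecule, 2 cuts → 3 fragments:
  476 − 0 = 476 bp
  2502 − 476 = 2026 bp
  3546 − 2502 = 1044 bp
Sorted largest to smallest: 2026, 1044, 476 bp.

2026, 1044, 476 bp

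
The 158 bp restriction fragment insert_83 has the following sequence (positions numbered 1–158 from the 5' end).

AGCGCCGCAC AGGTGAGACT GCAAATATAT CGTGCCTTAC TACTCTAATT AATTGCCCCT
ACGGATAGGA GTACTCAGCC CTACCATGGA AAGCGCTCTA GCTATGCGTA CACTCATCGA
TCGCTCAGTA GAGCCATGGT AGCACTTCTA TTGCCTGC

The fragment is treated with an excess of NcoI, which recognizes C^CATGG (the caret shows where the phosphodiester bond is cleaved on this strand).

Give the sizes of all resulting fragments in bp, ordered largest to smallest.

NcoI sites (CCATGG) start at positions 84, 134.
NcoI cuts after the first base of each site, so after positions 84, 134.
Linear molecule, 2 cuts → 3 fragments:
  1–84 → 84 bp
  85–134 → 50 bp
  135–158 → 24 bp
Sorted largest to smallest: 84, 50, 24 bp.

84, 50, 24 bp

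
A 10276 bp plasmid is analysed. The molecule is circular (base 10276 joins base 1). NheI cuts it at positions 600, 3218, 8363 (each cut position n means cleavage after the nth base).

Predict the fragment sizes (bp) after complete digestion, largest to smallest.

5145, 2618, 2513 bp

Circular molecule, 3 cuts → 3 fragments:
  3218 − 600 = 2618 bp
  8363 − 3218 = 5145 bp
  wrap: 10276 − 8363 + 600 = 2513 bp
Sorted largest to smallest: 5145, 2618, 2513 bp.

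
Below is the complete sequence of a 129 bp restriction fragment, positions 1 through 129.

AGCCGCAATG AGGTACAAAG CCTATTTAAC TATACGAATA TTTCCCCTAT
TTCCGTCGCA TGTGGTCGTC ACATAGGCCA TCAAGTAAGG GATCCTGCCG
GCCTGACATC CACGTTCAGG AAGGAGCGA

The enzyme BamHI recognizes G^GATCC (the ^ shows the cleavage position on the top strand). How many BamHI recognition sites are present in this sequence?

GGATCC occurs starting at position 90.
BamHI cuts at 1 site.

1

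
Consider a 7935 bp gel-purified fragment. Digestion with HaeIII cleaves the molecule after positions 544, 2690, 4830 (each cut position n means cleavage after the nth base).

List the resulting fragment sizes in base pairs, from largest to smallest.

Linear molecule, 3 cuts → 4 fragments:
  544 − 0 = 544 bp
  2690 − 544 = 2146 bp
  4830 − 2690 = 2140 bp
  7935 − 4830 = 3105 bp
Sorted largest to smallest: 3105, 2146, 2140, 544 bp.

3105, 2146, 2140, 544 bp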